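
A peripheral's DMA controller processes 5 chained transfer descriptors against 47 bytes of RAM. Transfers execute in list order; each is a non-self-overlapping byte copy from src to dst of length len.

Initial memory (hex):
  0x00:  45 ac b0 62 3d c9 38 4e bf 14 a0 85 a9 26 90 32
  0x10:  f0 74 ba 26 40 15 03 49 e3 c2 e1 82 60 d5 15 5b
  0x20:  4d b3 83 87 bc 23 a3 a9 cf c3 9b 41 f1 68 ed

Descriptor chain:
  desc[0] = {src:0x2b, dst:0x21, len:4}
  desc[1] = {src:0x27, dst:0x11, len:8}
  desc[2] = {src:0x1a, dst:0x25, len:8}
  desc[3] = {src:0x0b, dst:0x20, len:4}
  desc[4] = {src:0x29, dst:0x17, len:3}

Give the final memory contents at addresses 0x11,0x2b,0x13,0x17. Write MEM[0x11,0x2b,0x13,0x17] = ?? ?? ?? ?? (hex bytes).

MEM[0x11,0x2b,0x13,0x17] = a9 4d c3 15

#0 dst[0x21+4] := {0x41,0xf1,0x68,0xed}
#1 dst[0x11+8] := {0xa9,0xcf,0xc3,0x9b,0x41,0xf1,0x68,0xed}
#2 dst[0x25+8] := {0xe1,0x82,0x60,0xd5,0x15,0x5b,0x4d,0x41}
#3 dst[0x20+4] := {0x85,0xa9,0x26,0x90}
#4 dst[0x17+3] := {0x15,0x5b,0x4d}
query mem[0x11]=0xa9, mem[0x2b]=0x4d, mem[0x13]=0xc3, mem[0x17]=0x15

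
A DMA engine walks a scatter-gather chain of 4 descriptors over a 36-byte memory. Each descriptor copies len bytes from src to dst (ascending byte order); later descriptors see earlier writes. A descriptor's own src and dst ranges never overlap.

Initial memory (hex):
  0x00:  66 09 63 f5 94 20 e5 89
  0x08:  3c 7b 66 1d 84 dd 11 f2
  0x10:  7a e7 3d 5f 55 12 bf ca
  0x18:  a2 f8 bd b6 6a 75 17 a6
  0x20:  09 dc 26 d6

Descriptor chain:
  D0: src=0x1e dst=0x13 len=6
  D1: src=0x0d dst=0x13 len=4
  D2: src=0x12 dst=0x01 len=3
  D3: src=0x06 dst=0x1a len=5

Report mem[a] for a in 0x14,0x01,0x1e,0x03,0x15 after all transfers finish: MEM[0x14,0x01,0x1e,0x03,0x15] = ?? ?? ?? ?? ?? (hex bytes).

  after D0: wrote 6B at 0x13 = 17a609dc26d6
  after D1: wrote 4B at 0x13 = dd11f27a
  after D2: wrote 3B at 0x01 = 3ddd11
  after D3: wrote 5B at 0x1a = e5893c7b66
query mem[0x14]=0x11, mem[0x01]=0x3d, mem[0x1e]=0x66, mem[0x03]=0x11, mem[0x15]=0xf2

MEM[0x14,0x01,0x1e,0x03,0x15] = 11 3d 66 11 f2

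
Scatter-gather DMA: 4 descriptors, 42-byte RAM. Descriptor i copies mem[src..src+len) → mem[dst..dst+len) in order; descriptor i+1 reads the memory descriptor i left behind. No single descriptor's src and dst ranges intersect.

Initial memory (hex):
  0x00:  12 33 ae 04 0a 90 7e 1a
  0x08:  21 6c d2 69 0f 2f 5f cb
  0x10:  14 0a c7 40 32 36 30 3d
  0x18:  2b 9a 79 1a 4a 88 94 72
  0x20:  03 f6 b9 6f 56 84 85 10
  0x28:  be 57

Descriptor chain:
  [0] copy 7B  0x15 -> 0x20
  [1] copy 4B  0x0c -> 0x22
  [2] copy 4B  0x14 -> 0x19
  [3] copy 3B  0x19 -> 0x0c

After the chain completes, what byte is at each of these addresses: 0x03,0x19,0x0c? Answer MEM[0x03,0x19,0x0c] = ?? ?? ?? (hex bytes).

#0 dst[0x20+7] := {0x36,0x30,0x3d,0x2b,0x9a,0x79,0x1a}
#1 dst[0x22+4] := {0x0f,0x2f,0x5f,0xcb}
#2 dst[0x19+4] := {0x32,0x36,0x30,0x3d}
#3 dst[0x0c+3] := {0x32,0x36,0x30}
query mem[0x03]=0x04, mem[0x19]=0x32, mem[0x0c]=0x32

MEM[0x03,0x19,0x0c] = 04 32 32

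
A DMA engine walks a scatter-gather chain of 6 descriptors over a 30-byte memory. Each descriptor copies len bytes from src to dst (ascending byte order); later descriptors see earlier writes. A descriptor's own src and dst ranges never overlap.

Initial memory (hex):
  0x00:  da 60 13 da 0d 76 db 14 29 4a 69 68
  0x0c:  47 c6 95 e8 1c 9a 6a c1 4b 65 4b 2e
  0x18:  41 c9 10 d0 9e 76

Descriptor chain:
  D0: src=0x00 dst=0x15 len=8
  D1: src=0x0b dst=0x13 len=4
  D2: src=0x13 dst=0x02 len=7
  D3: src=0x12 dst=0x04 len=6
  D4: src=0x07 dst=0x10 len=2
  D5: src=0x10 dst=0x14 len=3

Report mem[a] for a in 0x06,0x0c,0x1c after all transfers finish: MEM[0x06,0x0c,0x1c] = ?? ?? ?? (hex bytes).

MEM[0x06,0x0c,0x1c] = 47 47 14

#0 dst[0x15+8] := {0xda,0x60,0x13,0xda,0x0d,0x76,0xdb,0x14}
#1 dst[0x13+4] := {0x68,0x47,0xc6,0x95}
#2 dst[0x02+7] := {0x68,0x47,0xc6,0x95,0x13,0xda,0x0d}
#3 dst[0x04+6] := {0x6a,0x68,0x47,0xc6,0x95,0x13}
#4 dst[0x10+2] := {0xc6,0x95}
#5 dst[0x14+3] := {0xc6,0x95,0x6a}
query mem[0x06]=0x47, mem[0x0c]=0x47, mem[0x1c]=0x14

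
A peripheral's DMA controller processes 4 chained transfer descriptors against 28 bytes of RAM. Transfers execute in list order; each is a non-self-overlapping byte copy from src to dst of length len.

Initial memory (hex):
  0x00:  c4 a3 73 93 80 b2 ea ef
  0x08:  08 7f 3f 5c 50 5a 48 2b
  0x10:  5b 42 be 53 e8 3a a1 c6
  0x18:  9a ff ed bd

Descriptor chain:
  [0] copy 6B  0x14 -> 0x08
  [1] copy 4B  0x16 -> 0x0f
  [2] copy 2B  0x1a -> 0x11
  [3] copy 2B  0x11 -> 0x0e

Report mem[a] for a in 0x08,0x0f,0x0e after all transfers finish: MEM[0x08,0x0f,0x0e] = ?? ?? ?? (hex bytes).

MEM[0x08,0x0f,0x0e] = e8 bd ed

D0: mem[0x08..0x0d] <- [e8 3a a1 c6 9a ff]
D1: mem[0x0f..0x12] <- [a1 c6 9a ff]
D2: mem[0x11..0x12] <- [ed bd]
D3: mem[0x0e..0x0f] <- [ed bd]
query mem[0x08]=0xe8, mem[0x0f]=0xbd, mem[0x0e]=0xed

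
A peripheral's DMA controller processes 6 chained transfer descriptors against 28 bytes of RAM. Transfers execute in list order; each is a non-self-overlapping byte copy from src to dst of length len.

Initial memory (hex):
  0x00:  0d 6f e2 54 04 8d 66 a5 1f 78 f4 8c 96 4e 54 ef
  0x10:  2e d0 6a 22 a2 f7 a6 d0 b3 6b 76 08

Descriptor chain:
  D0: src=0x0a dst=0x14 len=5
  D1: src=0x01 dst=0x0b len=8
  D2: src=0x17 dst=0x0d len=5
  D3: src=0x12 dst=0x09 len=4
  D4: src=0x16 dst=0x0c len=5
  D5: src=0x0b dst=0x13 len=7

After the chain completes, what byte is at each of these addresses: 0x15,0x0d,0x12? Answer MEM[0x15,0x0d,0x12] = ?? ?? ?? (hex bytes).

MEM[0x15,0x0d,0x12] = 4e 4e 1f

[0] 0x0a->0x14 len=5 : f4 8c 96 4e 54
[1] 0x01->0x0b len=8 : 6f e2 54 04 8d 66 a5 1f
[2] 0x17->0x0d len=5 : 4e 54 6b 76 08
[3] 0x12->0x09 len=4 : 1f 22 f4 8c
[4] 0x16->0x0c len=5 : 96 4e 54 6b 76
[5] 0x0b->0x13 len=7 : f4 96 4e 54 6b 76 08
query mem[0x15]=0x4e, mem[0x0d]=0x4e, mem[0x12]=0x1f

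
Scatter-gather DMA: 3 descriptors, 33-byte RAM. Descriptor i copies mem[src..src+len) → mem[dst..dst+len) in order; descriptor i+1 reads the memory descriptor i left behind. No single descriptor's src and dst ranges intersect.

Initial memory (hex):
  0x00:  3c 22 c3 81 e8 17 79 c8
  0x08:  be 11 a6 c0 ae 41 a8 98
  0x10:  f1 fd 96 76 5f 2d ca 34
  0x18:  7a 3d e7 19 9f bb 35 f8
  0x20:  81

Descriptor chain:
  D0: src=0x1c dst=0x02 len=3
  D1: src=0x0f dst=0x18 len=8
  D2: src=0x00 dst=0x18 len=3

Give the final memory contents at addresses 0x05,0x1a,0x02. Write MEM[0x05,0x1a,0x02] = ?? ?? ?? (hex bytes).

MEM[0x05,0x1a,0x02] = 17 9f 9f

  after D0: wrote 3B at 0x02 = 9fbb35
  after D1: wrote 8B at 0x18 = 98f1fd96765f2dca
  after D2: wrote 3B at 0x18 = 3c229f
query mem[0x05]=0x17, mem[0x1a]=0x9f, mem[0x02]=0x9f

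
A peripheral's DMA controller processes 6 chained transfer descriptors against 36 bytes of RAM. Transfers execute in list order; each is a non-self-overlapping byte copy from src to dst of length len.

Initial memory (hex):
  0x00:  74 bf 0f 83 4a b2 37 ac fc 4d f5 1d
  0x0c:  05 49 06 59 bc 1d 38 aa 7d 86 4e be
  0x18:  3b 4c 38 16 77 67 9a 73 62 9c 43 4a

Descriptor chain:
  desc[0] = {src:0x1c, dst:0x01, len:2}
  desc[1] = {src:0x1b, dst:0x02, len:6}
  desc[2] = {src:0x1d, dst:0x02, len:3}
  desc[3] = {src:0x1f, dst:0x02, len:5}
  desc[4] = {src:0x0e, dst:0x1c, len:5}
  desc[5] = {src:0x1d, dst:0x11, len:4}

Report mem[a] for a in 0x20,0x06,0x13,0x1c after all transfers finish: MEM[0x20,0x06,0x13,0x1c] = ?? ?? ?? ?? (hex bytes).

MEM[0x20,0x06,0x13,0x1c] = 38 4a 1d 06

[0] 0x1c->0x01 len=2 : 77 67
[1] 0x1b->0x02 len=6 : 16 77 67 9a 73 62
[2] 0x1d->0x02 len=3 : 67 9a 73
[3] 0x1f->0x02 len=5 : 73 62 9c 43 4a
[4] 0x0e->0x1c len=5 : 06 59 bc 1d 38
[5] 0x1d->0x11 len=4 : 59 bc 1d 38
query mem[0x20]=0x38, mem[0x06]=0x4a, mem[0x13]=0x1d, mem[0x1c]=0x06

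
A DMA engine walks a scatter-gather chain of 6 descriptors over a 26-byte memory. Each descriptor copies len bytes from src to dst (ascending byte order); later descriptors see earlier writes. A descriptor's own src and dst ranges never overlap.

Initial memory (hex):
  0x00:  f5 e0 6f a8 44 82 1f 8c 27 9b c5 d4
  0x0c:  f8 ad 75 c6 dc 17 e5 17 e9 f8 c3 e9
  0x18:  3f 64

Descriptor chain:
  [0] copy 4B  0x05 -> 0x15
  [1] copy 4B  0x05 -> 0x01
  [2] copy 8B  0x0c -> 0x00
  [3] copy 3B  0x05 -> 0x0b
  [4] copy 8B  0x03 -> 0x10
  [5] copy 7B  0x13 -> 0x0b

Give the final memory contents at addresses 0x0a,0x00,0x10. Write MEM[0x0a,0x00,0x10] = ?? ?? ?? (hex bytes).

MEM[0x0a,0x00,0x10] = c5 f8 27

[0] 0x05->0x15 len=4 : 82 1f 8c 27
[1] 0x05->0x01 len=4 : 82 1f 8c 27
[2] 0x0c->0x00 len=8 : f8 ad 75 c6 dc 17 e5 17
[3] 0x05->0x0b len=3 : 17 e5 17
[4] 0x03->0x10 len=8 : c6 dc 17 e5 17 27 9b c5
[5] 0x13->0x0b len=7 : e5 17 27 9b c5 27 64
query mem[0x0a]=0xc5, mem[0x00]=0xf8, mem[0x10]=0x27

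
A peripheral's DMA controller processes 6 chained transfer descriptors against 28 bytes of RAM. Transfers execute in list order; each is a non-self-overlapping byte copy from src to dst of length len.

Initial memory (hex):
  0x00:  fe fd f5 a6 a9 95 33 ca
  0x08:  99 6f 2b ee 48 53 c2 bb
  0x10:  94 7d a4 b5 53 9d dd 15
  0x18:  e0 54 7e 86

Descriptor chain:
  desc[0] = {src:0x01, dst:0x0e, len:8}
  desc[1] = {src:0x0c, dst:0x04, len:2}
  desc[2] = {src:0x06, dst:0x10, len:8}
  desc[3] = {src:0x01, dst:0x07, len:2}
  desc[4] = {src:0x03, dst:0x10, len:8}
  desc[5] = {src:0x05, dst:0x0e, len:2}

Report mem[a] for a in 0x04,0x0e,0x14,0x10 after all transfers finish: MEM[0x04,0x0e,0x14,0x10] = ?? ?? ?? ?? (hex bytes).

#0 dst[0x0e+8] := {0xfd,0xf5,0xa6,0xa9,0x95,0x33,0xca,0x99}
#1 dst[0x04+2] := {0x48,0x53}
#2 dst[0x10+8] := {0x33,0xca,0x99,0x6f,0x2b,0xee,0x48,0x53}
#3 dst[0x07+2] := {0xfd,0xf5}
#4 dst[0x10+8] := {0xa6,0x48,0x53,0x33,0xfd,0xf5,0x6f,0x2b}
#5 dst[0x0e+2] := {0x53,0x33}
query mem[0x04]=0x48, mem[0x0e]=0x53, mem[0x14]=0xfd, mem[0x10]=0xa6

MEM[0x04,0x0e,0x14,0x10] = 48 53 fd a6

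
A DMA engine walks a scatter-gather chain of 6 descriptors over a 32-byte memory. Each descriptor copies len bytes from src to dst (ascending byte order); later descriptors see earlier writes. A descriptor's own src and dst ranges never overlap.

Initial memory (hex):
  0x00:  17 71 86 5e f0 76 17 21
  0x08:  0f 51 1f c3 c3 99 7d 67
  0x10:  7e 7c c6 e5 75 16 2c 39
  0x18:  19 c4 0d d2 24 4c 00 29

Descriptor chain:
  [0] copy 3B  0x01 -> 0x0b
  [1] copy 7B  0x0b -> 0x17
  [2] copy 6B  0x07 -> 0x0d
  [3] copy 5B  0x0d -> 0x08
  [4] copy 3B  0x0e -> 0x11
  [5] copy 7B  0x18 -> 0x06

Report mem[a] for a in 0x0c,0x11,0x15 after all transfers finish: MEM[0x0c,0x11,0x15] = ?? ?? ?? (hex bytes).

#0 dst[0x0b+3] := {0x71,0x86,0x5e}
#1 dst[0x17+7] := {0x71,0x86,0x5e,0x7d,0x67,0x7e,0x7c}
#2 dst[0x0d+6] := {0x21,0x0f,0x51,0x1f,0x71,0x86}
#3 dst[0x08+5] := {0x21,0x0f,0x51,0x1f,0x71}
#4 dst[0x11+3] := {0x0f,0x51,0x1f}
#5 dst[0x06+7] := {0x86,0x5e,0x7d,0x67,0x7e,0x7c,0x00}
query mem[0x0c]=0x00, mem[0x11]=0x0f, mem[0x15]=0x16

MEM[0x0c,0x11,0x15] = 00 0f 16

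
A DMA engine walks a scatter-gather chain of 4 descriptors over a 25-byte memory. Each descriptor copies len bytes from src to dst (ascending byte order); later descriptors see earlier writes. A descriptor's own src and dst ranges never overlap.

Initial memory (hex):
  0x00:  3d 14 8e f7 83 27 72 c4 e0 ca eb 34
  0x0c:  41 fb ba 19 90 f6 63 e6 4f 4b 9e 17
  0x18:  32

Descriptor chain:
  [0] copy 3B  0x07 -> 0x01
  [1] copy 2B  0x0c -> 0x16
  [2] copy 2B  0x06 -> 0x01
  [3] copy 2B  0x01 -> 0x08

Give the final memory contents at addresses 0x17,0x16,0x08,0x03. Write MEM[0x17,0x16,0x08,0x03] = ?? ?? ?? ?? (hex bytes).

#0 dst[0x01+3] := {0xc4,0xe0,0xca}
#1 dst[0x16+2] := {0x41,0xfb}
#2 dst[0x01+2] := {0x72,0xc4}
#3 dst[0x08+2] := {0x72,0xc4}
query mem[0x17]=0xfb, mem[0x16]=0x41, mem[0x08]=0x72, mem[0x03]=0xca

MEM[0x17,0x16,0x08,0x03] = fb 41 72 ca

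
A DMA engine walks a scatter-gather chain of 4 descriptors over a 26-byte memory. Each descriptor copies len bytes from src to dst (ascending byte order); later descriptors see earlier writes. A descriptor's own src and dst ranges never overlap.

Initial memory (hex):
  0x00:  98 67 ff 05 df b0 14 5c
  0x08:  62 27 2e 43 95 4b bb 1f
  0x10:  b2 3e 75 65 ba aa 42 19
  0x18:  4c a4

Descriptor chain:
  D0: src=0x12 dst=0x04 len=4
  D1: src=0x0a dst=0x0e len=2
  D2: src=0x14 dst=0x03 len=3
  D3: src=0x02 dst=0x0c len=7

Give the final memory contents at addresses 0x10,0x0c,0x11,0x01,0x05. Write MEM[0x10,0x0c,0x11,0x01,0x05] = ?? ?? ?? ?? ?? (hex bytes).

D0: mem[0x04..0x07] <- [75 65 ba aa]
D1: mem[0x0e..0x0f] <- [2e 43]
D2: mem[0x03..0x05] <- [ba aa 42]
D3: mem[0x0c..0x12] <- [ff ba aa 42 ba aa 62]
query mem[0x10]=0xba, mem[0x0c]=0xff, mem[0x11]=0xaa, mem[0x01]=0x67, mem[0x05]=0x42

MEM[0x10,0x0c,0x11,0x01,0x05] = ba ff aa 67 42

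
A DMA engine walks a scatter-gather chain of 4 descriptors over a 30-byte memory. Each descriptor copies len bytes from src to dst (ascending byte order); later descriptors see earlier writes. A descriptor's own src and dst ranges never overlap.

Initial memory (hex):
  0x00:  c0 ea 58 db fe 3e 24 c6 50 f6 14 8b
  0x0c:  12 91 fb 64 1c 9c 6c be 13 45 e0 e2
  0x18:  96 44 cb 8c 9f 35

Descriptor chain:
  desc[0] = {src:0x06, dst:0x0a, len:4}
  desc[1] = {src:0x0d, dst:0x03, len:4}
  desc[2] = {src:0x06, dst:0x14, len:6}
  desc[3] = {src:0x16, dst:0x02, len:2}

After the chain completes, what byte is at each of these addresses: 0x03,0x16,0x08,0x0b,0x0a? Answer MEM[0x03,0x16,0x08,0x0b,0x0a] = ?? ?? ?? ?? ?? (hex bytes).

D0: mem[0x0a..0x0d] <- [24 c6 50 f6]
D1: mem[0x03..0x06] <- [f6 fb 64 1c]
D2: mem[0x14..0x19] <- [1c c6 50 f6 24 c6]
D3: mem[0x02..0x03] <- [50 f6]
query mem[0x03]=0xf6, mem[0x16]=0x50, mem[0x08]=0x50, mem[0x0b]=0xc6, mem[0x0a]=0x24

MEM[0x03,0x16,0x08,0x0b,0x0a] = f6 50 50 c6 24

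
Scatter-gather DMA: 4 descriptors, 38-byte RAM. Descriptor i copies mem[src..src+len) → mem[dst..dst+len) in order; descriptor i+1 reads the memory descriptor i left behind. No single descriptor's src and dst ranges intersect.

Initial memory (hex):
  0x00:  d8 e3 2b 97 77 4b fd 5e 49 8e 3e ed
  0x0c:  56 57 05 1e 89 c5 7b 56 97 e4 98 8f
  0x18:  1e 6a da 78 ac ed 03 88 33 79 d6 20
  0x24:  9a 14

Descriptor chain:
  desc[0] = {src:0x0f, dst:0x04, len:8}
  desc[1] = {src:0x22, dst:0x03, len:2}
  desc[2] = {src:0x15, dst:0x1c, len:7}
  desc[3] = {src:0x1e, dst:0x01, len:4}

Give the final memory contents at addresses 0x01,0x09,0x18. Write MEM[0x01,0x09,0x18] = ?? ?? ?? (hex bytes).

MEM[0x01,0x09,0x18] = 8f 97 1e

[0] 0x0f->0x04 len=8 : 1e 89 c5 7b 56 97 e4 98
[1] 0x22->0x03 len=2 : d6 20
[2] 0x15->0x1c len=7 : e4 98 8f 1e 6a da 78
[3] 0x1e->0x01 len=4 : 8f 1e 6a da
query mem[0x01]=0x8f, mem[0x09]=0x97, mem[0x18]=0x1e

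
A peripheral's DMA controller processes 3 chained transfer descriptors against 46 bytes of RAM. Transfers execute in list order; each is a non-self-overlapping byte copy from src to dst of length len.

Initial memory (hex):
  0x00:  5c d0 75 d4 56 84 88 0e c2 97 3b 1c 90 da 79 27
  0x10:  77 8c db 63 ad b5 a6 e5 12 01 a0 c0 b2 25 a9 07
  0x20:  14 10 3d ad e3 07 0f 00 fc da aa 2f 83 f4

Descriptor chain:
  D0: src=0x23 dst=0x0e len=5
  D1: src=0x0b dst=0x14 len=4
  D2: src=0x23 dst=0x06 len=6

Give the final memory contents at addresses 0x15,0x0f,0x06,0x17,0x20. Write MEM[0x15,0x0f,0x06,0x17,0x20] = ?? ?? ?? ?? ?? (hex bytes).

[0] 0x23->0x0e len=5 : ad e3 07 0f 00
[1] 0x0b->0x14 len=4 : 1c 90 da ad
[2] 0x23->0x06 len=6 : ad e3 07 0f 00 fc
query mem[0x15]=0x90, mem[0x0f]=0xe3, mem[0x06]=0xad, mem[0x17]=0xad, mem[0x20]=0x14

MEM[0x15,0x0f,0x06,0x17,0x20] = 90 e3 ad ad 14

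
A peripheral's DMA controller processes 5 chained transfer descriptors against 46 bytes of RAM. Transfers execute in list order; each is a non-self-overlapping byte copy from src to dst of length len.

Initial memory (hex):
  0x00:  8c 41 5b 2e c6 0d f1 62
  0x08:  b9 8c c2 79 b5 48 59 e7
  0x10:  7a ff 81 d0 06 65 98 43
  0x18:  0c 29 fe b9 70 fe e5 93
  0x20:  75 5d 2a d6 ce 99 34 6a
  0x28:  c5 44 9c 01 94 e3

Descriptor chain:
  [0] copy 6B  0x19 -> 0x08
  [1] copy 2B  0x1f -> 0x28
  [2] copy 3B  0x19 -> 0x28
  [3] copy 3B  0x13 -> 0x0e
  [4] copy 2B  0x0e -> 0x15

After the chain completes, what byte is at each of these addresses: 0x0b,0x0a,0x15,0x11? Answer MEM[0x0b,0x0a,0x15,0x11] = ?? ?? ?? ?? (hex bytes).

MEM[0x0b,0x0a,0x15,0x11] = 70 b9 d0 ff

[0] 0x19->0x08 len=6 : 29 fe b9 70 fe e5
[1] 0x1f->0x28 len=2 : 93 75
[2] 0x19->0x28 len=3 : 29 fe b9
[3] 0x13->0x0e len=3 : d0 06 65
[4] 0x0e->0x15 len=2 : d0 06
query mem[0x0b]=0x70, mem[0x0a]=0xb9, mem[0x15]=0xd0, mem[0x11]=0xff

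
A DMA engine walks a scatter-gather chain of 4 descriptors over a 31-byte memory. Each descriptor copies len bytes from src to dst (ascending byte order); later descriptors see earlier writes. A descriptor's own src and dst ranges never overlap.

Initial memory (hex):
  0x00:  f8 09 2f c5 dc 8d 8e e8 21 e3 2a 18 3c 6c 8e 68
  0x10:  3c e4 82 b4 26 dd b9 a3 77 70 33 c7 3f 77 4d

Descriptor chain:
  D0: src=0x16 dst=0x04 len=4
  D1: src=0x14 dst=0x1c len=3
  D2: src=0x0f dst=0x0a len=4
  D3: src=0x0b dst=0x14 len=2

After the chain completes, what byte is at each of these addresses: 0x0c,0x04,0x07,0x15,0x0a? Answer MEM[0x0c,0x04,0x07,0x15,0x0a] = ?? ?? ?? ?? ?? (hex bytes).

[0] 0x16->0x04 len=4 : b9 a3 77 70
[1] 0x14->0x1c len=3 : 26 dd b9
[2] 0x0f->0x0a len=4 : 68 3c e4 82
[3] 0x0b->0x14 len=2 : 3c e4
query mem[0x0c]=0xe4, mem[0x04]=0xb9, mem[0x07]=0x70, mem[0x15]=0xe4, mem[0x0a]=0x68

MEM[0x0c,0x04,0x07,0x15,0x0a] = e4 b9 70 e4 68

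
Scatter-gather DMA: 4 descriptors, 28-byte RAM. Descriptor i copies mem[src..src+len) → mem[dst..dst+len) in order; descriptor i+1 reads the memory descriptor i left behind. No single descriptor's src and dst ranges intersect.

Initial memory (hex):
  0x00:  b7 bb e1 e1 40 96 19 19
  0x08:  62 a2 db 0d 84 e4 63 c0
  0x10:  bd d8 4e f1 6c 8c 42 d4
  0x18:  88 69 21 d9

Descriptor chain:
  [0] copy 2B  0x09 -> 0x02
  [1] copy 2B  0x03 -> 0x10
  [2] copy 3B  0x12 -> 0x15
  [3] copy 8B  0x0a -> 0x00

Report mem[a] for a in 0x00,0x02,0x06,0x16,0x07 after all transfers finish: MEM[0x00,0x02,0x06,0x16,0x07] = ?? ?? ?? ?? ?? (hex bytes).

  after D0: wrote 2B at 0x02 = a2db
  after D1: wrote 2B at 0x10 = db40
  after D2: wrote 3B at 0x15 = 4ef16c
  after D3: wrote 8B at 0x00 = db0d84e463c0db40
query mem[0x00]=0xdb, mem[0x02]=0x84, mem[0x06]=0xdb, mem[0x16]=0xf1, mem[0x07]=0x40

MEM[0x00,0x02,0x06,0x16,0x07] = db 84 db f1 40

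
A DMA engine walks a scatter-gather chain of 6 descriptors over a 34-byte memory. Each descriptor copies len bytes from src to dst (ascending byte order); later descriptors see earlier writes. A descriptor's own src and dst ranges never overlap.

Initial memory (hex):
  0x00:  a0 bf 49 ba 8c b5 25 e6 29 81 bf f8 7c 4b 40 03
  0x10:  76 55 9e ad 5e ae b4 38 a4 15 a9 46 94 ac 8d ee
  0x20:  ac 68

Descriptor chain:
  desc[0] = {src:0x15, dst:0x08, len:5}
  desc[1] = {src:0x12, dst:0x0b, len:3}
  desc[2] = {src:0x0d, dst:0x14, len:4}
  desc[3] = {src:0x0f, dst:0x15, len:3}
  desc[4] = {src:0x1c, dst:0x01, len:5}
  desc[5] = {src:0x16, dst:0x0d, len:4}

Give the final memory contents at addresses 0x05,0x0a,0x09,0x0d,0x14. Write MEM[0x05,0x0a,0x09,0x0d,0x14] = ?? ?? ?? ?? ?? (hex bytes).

#0 dst[0x08+5] := {0xae,0xb4,0x38,0xa4,0x15}
#1 dst[0x0b+3] := {0x9e,0xad,0x5e}
#2 dst[0x14+4] := {0x5e,0x40,0x03,0x76}
#3 dst[0x15+3] := {0x03,0x76,0x55}
#4 dst[0x01+5] := {0x94,0xac,0x8d,0xee,0xac}
#5 dst[0x0d+4] := {0x76,0x55,0xa4,0x15}
query mem[0x05]=0xac, mem[0x0a]=0x38, mem[0x09]=0xb4, mem[0x0d]=0x76, mem[0x14]=0x5e

MEM[0x05,0x0a,0x09,0x0d,0x14] = ac 38 b4 76 5e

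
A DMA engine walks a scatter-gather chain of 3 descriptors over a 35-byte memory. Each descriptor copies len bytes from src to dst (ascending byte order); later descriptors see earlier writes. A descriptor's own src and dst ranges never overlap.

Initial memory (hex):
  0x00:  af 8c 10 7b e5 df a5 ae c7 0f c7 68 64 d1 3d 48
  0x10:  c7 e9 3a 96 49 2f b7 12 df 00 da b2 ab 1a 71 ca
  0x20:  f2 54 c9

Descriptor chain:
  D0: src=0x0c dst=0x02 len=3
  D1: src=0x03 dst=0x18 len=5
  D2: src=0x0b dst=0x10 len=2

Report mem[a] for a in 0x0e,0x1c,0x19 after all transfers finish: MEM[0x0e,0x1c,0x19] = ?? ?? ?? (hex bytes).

MEM[0x0e,0x1c,0x19] = 3d ae 3d

#0 dst[0x02+3] := {0x64,0xd1,0x3d}
#1 dst[0x18+5] := {0xd1,0x3d,0xdf,0xa5,0xae}
#2 dst[0x10+2] := {0x68,0x64}
query mem[0x0e]=0x3d, mem[0x1c]=0xae, mem[0x19]=0x3d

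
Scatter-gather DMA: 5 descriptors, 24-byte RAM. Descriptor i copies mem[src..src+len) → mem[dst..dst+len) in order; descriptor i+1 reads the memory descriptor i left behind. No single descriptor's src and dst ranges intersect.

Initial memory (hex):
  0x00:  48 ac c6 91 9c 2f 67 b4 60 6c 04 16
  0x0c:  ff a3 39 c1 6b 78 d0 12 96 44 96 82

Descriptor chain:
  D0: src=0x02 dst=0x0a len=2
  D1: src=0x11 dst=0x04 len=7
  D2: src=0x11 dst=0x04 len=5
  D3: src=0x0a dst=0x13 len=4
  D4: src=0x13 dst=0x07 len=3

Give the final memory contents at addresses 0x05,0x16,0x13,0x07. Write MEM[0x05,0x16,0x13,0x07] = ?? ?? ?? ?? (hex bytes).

MEM[0x05,0x16,0x13,0x07] = d0 a3 82 82

  after D0: wrote 2B at 0x0a = c691
  after D1: wrote 7B at 0x04 = 78d01296449682
  after D2: wrote 5B at 0x04 = 78d0129644
  after D3: wrote 4B at 0x13 = 8291ffa3
  after D4: wrote 3B at 0x07 = 8291ff
query mem[0x05]=0xd0, mem[0x16]=0xa3, mem[0x13]=0x82, mem[0x07]=0x82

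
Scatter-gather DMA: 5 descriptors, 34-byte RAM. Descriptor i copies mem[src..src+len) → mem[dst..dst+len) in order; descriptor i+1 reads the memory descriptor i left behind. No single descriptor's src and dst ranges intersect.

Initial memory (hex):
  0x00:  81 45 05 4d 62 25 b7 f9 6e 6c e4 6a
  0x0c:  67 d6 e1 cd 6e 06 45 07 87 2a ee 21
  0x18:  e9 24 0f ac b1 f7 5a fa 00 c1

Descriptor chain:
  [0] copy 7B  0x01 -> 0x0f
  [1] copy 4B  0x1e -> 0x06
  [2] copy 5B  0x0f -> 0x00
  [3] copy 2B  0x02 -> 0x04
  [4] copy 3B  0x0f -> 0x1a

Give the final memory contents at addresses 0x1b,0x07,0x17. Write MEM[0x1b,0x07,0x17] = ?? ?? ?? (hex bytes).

MEM[0x1b,0x07,0x17] = 05 fa 21

D0: mem[0x0f..0x15] <- [45 05 4d 62 25 b7 f9]
D1: mem[0x06..0x09] <- [5a fa 00 c1]
D2: mem[0x00..0x04] <- [45 05 4d 62 25]
D3: mem[0x04..0x05] <- [4d 62]
D4: mem[0x1a..0x1c] <- [45 05 4d]
query mem[0x1b]=0x05, mem[0x07]=0xfa, mem[0x17]=0x21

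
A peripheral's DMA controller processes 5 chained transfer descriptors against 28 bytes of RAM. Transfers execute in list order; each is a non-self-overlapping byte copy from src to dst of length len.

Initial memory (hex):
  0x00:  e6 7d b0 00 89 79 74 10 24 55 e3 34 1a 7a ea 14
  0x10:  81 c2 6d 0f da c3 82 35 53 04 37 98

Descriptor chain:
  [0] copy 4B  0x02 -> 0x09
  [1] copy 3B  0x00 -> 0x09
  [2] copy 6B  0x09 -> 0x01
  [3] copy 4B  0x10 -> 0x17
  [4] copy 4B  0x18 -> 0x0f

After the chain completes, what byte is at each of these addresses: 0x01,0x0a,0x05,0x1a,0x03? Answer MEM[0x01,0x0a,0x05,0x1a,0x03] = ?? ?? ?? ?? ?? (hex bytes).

D0: mem[0x09..0x0c] <- [b0 00 89 79]
D1: mem[0x09..0x0b] <- [e6 7d b0]
D2: mem[0x01..0x06] <- [e6 7d b0 79 7a ea]
D3: mem[0x17..0x1a] <- [81 c2 6d 0f]
D4: mem[0x0f..0x12] <- [c2 6d 0f 98]
query mem[0x01]=0xe6, mem[0x0a]=0x7d, mem[0x05]=0x7a, mem[0x1a]=0x0f, mem[0x03]=0xb0

MEM[0x01,0x0a,0x05,0x1a,0x03] = e6 7d 7a 0f b0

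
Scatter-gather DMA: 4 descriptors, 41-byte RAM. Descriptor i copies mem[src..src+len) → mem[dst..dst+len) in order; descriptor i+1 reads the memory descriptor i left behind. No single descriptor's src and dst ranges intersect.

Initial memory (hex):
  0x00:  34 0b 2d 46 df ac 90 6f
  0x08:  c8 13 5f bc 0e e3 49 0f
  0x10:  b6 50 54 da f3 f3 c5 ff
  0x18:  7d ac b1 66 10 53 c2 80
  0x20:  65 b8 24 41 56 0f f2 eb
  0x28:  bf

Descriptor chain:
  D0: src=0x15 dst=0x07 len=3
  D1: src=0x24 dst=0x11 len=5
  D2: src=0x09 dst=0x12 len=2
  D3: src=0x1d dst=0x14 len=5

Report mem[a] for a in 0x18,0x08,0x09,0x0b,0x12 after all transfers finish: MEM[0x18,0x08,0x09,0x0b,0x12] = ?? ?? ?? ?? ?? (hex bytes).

MEM[0x18,0x08,0x09,0x0b,0x12] = b8 c5 ff bc ff

#0 dst[0x07+3] := {0xf3,0xc5,0xff}
#1 dst[0x11+5] := {0x56,0x0f,0xf2,0xeb,0xbf}
#2 dst[0x12+2] := {0xff,0x5f}
#3 dst[0x14+5] := {0x53,0xc2,0x80,0x65,0xb8}
query mem[0x18]=0xb8, mem[0x08]=0xc5, mem[0x09]=0xff, mem[0x0b]=0xbc, mem[0x12]=0xff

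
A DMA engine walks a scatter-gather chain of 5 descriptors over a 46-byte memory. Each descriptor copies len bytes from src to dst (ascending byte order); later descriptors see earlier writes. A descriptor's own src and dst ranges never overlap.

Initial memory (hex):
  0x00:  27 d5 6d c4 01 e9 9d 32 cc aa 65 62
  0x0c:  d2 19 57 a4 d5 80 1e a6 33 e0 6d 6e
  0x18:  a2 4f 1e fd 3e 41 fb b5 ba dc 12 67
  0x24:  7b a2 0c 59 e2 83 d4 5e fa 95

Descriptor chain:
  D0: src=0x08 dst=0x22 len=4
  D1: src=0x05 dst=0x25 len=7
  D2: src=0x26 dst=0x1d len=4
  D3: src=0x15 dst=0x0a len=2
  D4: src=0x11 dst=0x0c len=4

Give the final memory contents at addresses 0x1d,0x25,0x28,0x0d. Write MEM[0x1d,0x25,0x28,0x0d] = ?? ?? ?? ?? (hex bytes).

[0] 0x08->0x22 len=4 : cc aa 65 62
[1] 0x05->0x25 len=7 : e9 9d 32 cc aa 65 62
[2] 0x26->0x1d len=4 : 9d 32 cc aa
[3] 0x15->0x0a len=2 : e0 6d
[4] 0x11->0x0c len=4 : 80 1e a6 33
query mem[0x1d]=0x9d, mem[0x25]=0xe9, mem[0x28]=0xcc, mem[0x0d]=0x1e

MEM[0x1d,0x25,0x28,0x0d] = 9d e9 cc 1e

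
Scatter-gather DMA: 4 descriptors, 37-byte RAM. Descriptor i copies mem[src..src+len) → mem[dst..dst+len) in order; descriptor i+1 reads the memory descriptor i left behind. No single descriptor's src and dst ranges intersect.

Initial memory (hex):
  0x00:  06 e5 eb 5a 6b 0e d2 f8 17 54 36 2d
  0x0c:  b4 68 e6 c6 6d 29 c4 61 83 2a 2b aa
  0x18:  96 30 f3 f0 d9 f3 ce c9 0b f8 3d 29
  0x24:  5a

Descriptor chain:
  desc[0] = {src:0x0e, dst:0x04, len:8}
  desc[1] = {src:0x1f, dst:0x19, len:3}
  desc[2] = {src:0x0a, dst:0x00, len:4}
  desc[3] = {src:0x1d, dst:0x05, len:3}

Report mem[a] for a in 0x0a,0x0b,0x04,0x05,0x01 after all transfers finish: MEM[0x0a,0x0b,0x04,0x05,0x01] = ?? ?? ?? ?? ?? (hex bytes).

  after D0: wrote 8B at 0x04 = e6c66d29c461832a
  after D1: wrote 3B at 0x19 = c90bf8
  after D2: wrote 4B at 0x00 = 832ab468
  after D3: wrote 3B at 0x05 = f3cec9
query mem[0x0a]=0x83, mem[0x0b]=0x2a, mem[0x04]=0xe6, mem[0x05]=0xf3, mem[0x01]=0x2a

MEM[0x0a,0x0b,0x04,0x05,0x01] = 83 2a e6 f3 2a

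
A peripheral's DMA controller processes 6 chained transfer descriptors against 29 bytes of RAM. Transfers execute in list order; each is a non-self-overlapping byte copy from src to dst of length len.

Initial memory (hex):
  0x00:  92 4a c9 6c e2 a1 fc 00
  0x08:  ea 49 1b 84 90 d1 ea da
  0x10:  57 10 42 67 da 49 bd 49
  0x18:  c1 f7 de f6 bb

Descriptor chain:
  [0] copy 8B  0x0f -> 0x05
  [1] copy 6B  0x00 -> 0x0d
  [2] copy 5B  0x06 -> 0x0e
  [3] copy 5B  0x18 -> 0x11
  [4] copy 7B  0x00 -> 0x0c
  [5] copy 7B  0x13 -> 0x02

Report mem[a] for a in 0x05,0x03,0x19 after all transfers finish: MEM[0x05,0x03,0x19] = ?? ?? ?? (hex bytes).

[0] 0x0f->0x05 len=8 : da 57 10 42 67 da 49 bd
[1] 0x00->0x0d len=6 : 92 4a c9 6c e2 da
[2] 0x06->0x0e len=5 : 57 10 42 67 da
[3] 0x18->0x11 len=5 : c1 f7 de f6 bb
[4] 0x00->0x0c len=7 : 92 4a c9 6c e2 da 57
[5] 0x13->0x02 len=7 : de f6 bb bd 49 c1 f7
query mem[0x05]=0xbd, mem[0x03]=0xf6, mem[0x19]=0xf7

MEM[0x05,0x03,0x19] = bd f6 f7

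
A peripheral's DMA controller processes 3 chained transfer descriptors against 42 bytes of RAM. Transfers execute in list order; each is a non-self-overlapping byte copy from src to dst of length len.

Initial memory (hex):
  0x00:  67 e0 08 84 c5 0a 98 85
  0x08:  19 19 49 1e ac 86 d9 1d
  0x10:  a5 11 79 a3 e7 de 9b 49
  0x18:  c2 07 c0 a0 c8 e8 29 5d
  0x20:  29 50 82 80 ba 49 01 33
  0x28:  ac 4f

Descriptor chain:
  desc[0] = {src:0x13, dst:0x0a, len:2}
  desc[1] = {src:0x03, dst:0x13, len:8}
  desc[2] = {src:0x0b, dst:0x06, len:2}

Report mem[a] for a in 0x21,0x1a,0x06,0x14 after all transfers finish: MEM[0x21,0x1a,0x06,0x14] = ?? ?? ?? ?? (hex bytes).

MEM[0x21,0x1a,0x06,0x14] = 50 a3 e7 c5

  after D0: wrote 2B at 0x0a = a3e7
  after D1: wrote 8B at 0x13 = 84c50a98851919a3
  after D2: wrote 2B at 0x06 = e7ac
query mem[0x21]=0x50, mem[0x1a]=0xa3, mem[0x06]=0xe7, mem[0x14]=0xc5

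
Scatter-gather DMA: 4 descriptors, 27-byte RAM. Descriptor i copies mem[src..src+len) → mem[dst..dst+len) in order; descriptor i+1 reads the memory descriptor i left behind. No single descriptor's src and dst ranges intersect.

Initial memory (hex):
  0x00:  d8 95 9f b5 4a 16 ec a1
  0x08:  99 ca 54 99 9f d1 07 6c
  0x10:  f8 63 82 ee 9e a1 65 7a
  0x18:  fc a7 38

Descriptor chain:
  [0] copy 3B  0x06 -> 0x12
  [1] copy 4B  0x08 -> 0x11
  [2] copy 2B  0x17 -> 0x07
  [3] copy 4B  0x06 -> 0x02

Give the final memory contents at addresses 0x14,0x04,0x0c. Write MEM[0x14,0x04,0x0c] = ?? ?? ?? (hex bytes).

MEM[0x14,0x04,0x0c] = 99 fc 9f

#0 dst[0x12+3] := {0xec,0xa1,0x99}
#1 dst[0x11+4] := {0x99,0xca,0x54,0x99}
#2 dst[0x07+2] := {0x7a,0xfc}
#3 dst[0x02+4] := {0xec,0x7a,0xfc,0xca}
query mem[0x14]=0x99, mem[0x04]=0xfc, mem[0x0c]=0x9f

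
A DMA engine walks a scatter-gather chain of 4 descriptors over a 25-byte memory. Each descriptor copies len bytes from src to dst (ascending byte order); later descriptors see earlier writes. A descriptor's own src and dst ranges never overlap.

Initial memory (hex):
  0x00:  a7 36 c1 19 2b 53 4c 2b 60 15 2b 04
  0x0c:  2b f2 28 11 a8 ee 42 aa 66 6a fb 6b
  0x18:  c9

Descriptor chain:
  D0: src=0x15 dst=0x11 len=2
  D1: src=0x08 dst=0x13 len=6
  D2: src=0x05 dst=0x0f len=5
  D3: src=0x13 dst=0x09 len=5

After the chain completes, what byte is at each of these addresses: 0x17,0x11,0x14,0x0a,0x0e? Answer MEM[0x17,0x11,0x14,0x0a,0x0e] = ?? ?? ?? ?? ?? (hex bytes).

D0: mem[0x11..0x12] <- [6a fb]
D1: mem[0x13..0x18] <- [60 15 2b 04 2b f2]
D2: mem[0x0f..0x13] <- [53 4c 2b 60 15]
D3: mem[0x09..0x0d] <- [15 15 2b 04 2b]
query mem[0x17]=0x2b, mem[0x11]=0x2b, mem[0x14]=0x15, mem[0x0a]=0x15, mem[0x0e]=0x28

MEM[0x17,0x11,0x14,0x0a,0x0e] = 2b 2b 15 15 28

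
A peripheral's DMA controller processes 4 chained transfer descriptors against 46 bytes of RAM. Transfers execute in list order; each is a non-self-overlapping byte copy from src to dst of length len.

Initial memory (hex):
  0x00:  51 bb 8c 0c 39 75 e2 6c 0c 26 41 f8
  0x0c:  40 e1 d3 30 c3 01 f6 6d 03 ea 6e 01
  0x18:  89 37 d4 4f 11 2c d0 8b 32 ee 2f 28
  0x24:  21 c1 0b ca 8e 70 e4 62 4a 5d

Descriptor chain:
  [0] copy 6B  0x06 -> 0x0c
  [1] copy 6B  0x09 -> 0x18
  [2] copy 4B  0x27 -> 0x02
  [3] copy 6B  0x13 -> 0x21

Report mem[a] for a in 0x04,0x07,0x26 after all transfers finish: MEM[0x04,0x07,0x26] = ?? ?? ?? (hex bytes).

D0: mem[0x0c..0x11] <- [e2 6c 0c 26 41 f8]
D1: mem[0x18..0x1d] <- [26 41 f8 e2 6c 0c]
D2: mem[0x02..0x05] <- [ca 8e 70 e4]
D3: mem[0x21..0x26] <- [6d 03 ea 6e 01 26]
query mem[0x04]=0x70, mem[0x07]=0x6c, mem[0x26]=0x26

MEM[0x04,0x07,0x26] = 70 6c 26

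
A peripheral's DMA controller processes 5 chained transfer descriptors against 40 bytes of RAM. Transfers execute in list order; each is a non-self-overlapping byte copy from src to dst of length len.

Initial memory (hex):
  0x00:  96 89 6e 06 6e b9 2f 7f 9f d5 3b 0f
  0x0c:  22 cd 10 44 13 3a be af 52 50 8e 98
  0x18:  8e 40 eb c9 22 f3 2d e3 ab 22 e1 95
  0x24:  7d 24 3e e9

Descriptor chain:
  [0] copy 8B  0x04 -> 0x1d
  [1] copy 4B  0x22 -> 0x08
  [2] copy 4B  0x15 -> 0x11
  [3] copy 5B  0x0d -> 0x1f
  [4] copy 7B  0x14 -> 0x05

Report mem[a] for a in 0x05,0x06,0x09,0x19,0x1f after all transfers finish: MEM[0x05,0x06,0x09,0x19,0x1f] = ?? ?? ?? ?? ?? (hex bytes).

MEM[0x05,0x06,0x09,0x19,0x1f] = 8e 50 8e 40 cd

  after D0: wrote 8B at 0x1d = 6eb92f7f9fd53b0f
  after D1: wrote 4B at 0x08 = d53b0f24
  after D2: wrote 4B at 0x11 = 508e988e
  after D3: wrote 5B at 0x1f = cd10441350
  after D4: wrote 7B at 0x05 = 8e508e988e40eb
query mem[0x05]=0x8e, mem[0x06]=0x50, mem[0x09]=0x8e, mem[0x19]=0x40, mem[0x1f]=0xcd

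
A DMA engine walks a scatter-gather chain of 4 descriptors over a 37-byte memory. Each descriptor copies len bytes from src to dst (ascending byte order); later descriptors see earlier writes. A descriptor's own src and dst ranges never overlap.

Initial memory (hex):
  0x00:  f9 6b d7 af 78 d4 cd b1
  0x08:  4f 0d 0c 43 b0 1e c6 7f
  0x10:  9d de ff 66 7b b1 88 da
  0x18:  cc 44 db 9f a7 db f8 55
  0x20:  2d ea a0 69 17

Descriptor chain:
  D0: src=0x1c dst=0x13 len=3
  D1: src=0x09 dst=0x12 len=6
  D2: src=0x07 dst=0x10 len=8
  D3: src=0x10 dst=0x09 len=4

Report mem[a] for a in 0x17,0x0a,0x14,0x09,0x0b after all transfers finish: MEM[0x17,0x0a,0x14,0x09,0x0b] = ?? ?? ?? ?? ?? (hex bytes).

MEM[0x17,0x0a,0x14,0x09,0x0b] = c6 4f 43 b1 0d

[0] 0x1c->0x13 len=3 : a7 db f8
[1] 0x09->0x12 len=6 : 0d 0c 43 b0 1e c6
[2] 0x07->0x10 len=8 : b1 4f 0d 0c 43 b0 1e c6
[3] 0x10->0x09 len=4 : b1 4f 0d 0c
query mem[0x17]=0xc6, mem[0x0a]=0x4f, mem[0x14]=0x43, mem[0x09]=0xb1, mem[0x0b]=0x0d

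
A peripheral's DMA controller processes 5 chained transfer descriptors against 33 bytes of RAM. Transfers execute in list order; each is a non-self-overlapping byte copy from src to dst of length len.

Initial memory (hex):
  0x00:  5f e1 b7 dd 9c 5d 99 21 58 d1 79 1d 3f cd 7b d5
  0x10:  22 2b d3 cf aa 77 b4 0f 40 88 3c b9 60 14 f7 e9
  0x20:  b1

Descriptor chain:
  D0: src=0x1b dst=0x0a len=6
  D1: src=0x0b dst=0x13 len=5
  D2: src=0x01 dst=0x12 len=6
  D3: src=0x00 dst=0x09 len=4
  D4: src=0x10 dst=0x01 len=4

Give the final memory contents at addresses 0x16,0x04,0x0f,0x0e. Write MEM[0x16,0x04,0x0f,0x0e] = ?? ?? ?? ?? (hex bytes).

  after D0: wrote 6B at 0x0a = b96014f7e9b1
  after D1: wrote 5B at 0x13 = 6014f7e9b1
  after D2: wrote 6B at 0x12 = e1b7dd9c5d99
  after D3: wrote 4B at 0x09 = 5fe1b7dd
  after D4: wrote 4B at 0x01 = 222be1b7
query mem[0x16]=0x5d, mem[0x04]=0xb7, mem[0x0f]=0xb1, mem[0x0e]=0xe9

MEM[0x16,0x04,0x0f,0x0e] = 5d b7 b1 e9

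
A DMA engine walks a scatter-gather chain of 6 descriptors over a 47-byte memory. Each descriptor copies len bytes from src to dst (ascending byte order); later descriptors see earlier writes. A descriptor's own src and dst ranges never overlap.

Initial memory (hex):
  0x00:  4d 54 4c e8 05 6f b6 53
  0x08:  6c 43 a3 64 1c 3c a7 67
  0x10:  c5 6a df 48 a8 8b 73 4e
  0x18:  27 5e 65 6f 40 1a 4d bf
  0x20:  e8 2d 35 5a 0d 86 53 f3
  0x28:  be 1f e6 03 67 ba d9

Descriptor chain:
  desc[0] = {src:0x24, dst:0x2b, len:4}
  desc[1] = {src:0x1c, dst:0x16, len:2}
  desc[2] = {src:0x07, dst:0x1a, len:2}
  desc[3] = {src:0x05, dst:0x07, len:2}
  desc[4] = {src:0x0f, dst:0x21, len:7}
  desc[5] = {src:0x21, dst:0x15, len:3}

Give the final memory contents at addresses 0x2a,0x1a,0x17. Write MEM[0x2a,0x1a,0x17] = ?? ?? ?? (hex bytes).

MEM[0x2a,0x1a,0x17] = e6 53 6a

  after D0: wrote 4B at 0x2b = 0d8653f3
  after D1: wrote 2B at 0x16 = 401a
  after D2: wrote 2B at 0x1a = 536c
  after D3: wrote 2B at 0x07 = 6fb6
  after D4: wrote 7B at 0x21 = 67c56adf48a88b
  after D5: wrote 3B at 0x15 = 67c56a
query mem[0x2a]=0xe6, mem[0x1a]=0x53, mem[0x17]=0x6a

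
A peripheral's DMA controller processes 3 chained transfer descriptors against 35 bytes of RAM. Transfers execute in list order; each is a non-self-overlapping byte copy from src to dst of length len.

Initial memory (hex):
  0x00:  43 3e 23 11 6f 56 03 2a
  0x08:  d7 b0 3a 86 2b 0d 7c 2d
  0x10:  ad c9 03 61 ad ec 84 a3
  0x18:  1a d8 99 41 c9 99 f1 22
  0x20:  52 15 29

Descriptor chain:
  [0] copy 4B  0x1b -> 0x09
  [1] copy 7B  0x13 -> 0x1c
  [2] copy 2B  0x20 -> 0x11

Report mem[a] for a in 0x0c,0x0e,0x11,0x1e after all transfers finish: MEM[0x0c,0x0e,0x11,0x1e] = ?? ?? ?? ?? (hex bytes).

MEM[0x0c,0x0e,0x11,0x1e] = f1 7c a3 ec

  after D0: wrote 4B at 0x09 = 41c999f1
  after D1: wrote 7B at 0x1c = 61adec84a31ad8
  after D2: wrote 2B at 0x11 = a31a
query mem[0x0c]=0xf1, mem[0x0e]=0x7c, mem[0x11]=0xa3, mem[0x1e]=0xec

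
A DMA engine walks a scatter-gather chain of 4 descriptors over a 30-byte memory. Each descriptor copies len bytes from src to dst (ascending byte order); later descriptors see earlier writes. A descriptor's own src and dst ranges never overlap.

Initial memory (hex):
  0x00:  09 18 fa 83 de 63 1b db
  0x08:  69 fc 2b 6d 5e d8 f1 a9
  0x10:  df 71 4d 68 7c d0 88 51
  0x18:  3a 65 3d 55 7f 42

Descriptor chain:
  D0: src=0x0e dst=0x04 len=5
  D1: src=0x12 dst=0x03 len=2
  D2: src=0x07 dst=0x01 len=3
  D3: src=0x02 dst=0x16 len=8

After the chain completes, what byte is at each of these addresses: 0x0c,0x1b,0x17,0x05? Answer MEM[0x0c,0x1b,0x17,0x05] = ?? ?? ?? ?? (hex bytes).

MEM[0x0c,0x1b,0x17,0x05] = 5e 71 fc a9

D0: mem[0x04..0x08] <- [f1 a9 df 71 4d]
D1: mem[0x03..0x04] <- [4d 68]
D2: mem[0x01..0x03] <- [71 4d fc]
D3: mem[0x16..0x1d] <- [4d fc 68 a9 df 71 4d fc]
query mem[0x0c]=0x5e, mem[0x1b]=0x71, mem[0x17]=0xfc, mem[0x05]=0xa9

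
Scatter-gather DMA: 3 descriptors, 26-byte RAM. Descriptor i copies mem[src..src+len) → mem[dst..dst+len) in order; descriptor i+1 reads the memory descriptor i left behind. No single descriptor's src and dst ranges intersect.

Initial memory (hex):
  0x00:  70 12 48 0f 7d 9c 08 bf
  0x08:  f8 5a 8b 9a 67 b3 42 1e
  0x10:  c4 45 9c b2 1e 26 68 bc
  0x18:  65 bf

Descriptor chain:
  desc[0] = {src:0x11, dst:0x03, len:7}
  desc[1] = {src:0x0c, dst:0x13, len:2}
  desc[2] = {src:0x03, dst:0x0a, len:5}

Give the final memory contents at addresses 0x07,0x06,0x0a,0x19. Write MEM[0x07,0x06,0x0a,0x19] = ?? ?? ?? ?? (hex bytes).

MEM[0x07,0x06,0x0a,0x19] = 26 1e 45 bf

[0] 0x11->0x03 len=7 : 45 9c b2 1e 26 68 bc
[1] 0x0c->0x13 len=2 : 67 b3
[2] 0x03->0x0a len=5 : 45 9c b2 1e 26
query mem[0x07]=0x26, mem[0x06]=0x1e, mem[0x0a]=0x45, mem[0x19]=0xbf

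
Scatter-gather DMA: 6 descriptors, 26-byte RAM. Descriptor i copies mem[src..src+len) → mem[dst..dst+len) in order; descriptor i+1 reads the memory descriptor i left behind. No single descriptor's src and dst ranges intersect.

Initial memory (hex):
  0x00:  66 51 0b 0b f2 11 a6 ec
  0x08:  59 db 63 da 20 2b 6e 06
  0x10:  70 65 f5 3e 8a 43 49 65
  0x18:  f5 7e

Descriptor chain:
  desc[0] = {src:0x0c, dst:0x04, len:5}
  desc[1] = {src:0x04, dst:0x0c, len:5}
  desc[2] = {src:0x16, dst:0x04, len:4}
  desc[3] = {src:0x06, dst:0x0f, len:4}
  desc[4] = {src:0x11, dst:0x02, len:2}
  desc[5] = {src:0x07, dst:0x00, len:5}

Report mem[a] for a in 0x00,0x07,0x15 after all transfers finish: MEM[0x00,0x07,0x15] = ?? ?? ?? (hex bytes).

MEM[0x00,0x07,0x15] = 7e 7e 43

[0] 0x0c->0x04 len=5 : 20 2b 6e 06 70
[1] 0x04->0x0c len=5 : 20 2b 6e 06 70
[2] 0x16->0x04 len=4 : 49 65 f5 7e
[3] 0x06->0x0f len=4 : f5 7e 70 db
[4] 0x11->0x02 len=2 : 70 db
[5] 0x07->0x00 len=5 : 7e 70 db 63 da
query mem[0x00]=0x7e, mem[0x07]=0x7e, mem[0x15]=0x43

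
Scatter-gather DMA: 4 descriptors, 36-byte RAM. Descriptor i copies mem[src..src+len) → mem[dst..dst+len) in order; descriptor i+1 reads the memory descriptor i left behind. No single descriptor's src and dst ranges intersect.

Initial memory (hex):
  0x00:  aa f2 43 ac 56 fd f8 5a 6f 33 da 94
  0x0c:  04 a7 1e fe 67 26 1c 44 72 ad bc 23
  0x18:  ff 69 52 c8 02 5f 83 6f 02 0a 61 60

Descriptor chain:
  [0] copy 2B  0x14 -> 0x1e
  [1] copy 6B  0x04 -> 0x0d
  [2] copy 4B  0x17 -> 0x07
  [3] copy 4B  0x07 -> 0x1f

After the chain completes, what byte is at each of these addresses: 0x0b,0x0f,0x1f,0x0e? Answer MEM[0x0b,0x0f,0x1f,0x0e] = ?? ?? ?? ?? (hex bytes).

  after D0: wrote 2B at 0x1e = 72ad
  after D1: wrote 6B at 0x0d = 56fdf85a6f33
  after D2: wrote 4B at 0x07 = 23ff6952
  after D3: wrote 4B at 0x1f = 23ff6952
query mem[0x0b]=0x94, mem[0x0f]=0xf8, mem[0x1f]=0x23, mem[0x0e]=0xfd

MEM[0x0b,0x0f,0x1f,0x0e] = 94 f8 23 fd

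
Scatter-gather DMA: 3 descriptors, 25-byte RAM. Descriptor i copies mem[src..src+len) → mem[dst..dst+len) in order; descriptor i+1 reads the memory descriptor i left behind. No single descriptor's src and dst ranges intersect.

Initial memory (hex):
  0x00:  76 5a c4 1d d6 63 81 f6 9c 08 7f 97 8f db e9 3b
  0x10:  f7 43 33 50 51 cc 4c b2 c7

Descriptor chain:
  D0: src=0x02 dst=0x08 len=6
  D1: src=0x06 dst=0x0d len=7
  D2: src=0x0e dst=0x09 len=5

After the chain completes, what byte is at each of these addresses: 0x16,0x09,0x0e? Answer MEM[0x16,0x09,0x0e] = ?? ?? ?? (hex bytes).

MEM[0x16,0x09,0x0e] = 4c f6 f6

D0: mem[0x08..0x0d] <- [c4 1d d6 63 81 f6]
D1: mem[0x0d..0x13] <- [81 f6 c4 1d d6 63 81]
D2: mem[0x09..0x0d] <- [f6 c4 1d d6 63]
query mem[0x16]=0x4c, mem[0x09]=0xf6, mem[0x0e]=0xf6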